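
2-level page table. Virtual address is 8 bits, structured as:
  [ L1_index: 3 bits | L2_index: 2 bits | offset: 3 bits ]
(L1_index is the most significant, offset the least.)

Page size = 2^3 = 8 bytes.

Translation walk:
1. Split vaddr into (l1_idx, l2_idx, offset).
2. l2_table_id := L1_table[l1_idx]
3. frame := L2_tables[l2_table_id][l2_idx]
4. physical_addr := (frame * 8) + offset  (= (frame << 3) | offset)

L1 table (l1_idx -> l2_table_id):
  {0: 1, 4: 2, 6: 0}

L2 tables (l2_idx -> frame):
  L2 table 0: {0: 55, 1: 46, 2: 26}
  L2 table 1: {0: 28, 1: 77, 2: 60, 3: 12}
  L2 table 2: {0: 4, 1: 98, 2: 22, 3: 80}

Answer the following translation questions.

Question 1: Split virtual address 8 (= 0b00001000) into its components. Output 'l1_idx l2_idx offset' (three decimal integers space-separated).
vaddr = 8 = 0b00001000
  top 3 bits -> l1_idx = 0
  next 2 bits -> l2_idx = 1
  bottom 3 bits -> offset = 0

Answer: 0 1 0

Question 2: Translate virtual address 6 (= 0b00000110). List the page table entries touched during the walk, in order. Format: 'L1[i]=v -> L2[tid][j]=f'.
Answer: L1[0]=1 -> L2[1][0]=28

Derivation:
vaddr = 6 = 0b00000110
Split: l1_idx=0, l2_idx=0, offset=6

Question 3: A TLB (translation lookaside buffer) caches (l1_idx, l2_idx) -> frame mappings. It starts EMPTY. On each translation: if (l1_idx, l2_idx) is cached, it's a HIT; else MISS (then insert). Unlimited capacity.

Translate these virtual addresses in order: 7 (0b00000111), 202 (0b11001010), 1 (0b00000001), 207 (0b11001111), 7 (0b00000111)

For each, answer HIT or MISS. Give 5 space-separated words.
Answer: MISS MISS HIT HIT HIT

Derivation:
vaddr=7: (0,0) not in TLB -> MISS, insert
vaddr=202: (6,1) not in TLB -> MISS, insert
vaddr=1: (0,0) in TLB -> HIT
vaddr=207: (6,1) in TLB -> HIT
vaddr=7: (0,0) in TLB -> HIT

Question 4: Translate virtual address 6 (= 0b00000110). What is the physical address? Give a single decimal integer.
vaddr = 6 = 0b00000110
Split: l1_idx=0, l2_idx=0, offset=6
L1[0] = 1
L2[1][0] = 28
paddr = 28 * 8 + 6 = 230

Answer: 230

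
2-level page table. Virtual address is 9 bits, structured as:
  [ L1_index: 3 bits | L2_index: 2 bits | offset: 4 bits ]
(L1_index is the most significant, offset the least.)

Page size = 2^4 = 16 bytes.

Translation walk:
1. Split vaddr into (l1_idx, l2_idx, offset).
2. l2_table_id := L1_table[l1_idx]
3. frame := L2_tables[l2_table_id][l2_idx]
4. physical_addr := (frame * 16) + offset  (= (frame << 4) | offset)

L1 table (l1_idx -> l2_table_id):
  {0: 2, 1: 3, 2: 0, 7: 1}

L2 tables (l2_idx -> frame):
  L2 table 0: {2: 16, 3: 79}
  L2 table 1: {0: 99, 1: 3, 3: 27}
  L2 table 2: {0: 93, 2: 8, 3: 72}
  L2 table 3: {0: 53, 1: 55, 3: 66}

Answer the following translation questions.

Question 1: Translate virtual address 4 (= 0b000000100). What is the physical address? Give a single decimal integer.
Answer: 1492

Derivation:
vaddr = 4 = 0b000000100
Split: l1_idx=0, l2_idx=0, offset=4
L1[0] = 2
L2[2][0] = 93
paddr = 93 * 16 + 4 = 1492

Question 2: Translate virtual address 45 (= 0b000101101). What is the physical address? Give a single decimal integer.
Answer: 141

Derivation:
vaddr = 45 = 0b000101101
Split: l1_idx=0, l2_idx=2, offset=13
L1[0] = 2
L2[2][2] = 8
paddr = 8 * 16 + 13 = 141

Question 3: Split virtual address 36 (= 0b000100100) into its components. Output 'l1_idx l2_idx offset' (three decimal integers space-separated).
Answer: 0 2 4

Derivation:
vaddr = 36 = 0b000100100
  top 3 bits -> l1_idx = 0
  next 2 bits -> l2_idx = 2
  bottom 4 bits -> offset = 4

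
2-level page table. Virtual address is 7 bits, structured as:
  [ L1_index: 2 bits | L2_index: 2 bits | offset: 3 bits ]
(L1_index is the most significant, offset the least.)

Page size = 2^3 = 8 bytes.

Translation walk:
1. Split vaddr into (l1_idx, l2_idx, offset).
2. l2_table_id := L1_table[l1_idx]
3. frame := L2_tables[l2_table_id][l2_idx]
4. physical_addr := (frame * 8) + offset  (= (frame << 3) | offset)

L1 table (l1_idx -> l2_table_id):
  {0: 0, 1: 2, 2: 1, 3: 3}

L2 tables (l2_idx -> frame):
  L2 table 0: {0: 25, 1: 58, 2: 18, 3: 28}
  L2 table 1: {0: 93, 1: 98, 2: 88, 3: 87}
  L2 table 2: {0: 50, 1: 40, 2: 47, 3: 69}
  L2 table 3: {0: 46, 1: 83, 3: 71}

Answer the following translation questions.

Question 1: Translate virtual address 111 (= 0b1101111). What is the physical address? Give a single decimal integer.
Answer: 671

Derivation:
vaddr = 111 = 0b1101111
Split: l1_idx=3, l2_idx=1, offset=7
L1[3] = 3
L2[3][1] = 83
paddr = 83 * 8 + 7 = 671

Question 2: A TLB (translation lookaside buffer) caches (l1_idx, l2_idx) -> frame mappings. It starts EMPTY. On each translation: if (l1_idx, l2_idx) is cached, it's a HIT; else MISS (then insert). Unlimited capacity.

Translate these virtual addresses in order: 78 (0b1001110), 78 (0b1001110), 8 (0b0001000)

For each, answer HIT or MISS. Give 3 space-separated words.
vaddr=78: (2,1) not in TLB -> MISS, insert
vaddr=78: (2,1) in TLB -> HIT
vaddr=8: (0,1) not in TLB -> MISS, insert

Answer: MISS HIT MISS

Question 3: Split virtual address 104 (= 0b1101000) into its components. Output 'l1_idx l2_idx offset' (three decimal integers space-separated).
Answer: 3 1 0

Derivation:
vaddr = 104 = 0b1101000
  top 2 bits -> l1_idx = 3
  next 2 bits -> l2_idx = 1
  bottom 3 bits -> offset = 0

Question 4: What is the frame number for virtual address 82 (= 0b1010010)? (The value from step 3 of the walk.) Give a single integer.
Answer: 88

Derivation:
vaddr = 82: l1_idx=2, l2_idx=2
L1[2] = 1; L2[1][2] = 88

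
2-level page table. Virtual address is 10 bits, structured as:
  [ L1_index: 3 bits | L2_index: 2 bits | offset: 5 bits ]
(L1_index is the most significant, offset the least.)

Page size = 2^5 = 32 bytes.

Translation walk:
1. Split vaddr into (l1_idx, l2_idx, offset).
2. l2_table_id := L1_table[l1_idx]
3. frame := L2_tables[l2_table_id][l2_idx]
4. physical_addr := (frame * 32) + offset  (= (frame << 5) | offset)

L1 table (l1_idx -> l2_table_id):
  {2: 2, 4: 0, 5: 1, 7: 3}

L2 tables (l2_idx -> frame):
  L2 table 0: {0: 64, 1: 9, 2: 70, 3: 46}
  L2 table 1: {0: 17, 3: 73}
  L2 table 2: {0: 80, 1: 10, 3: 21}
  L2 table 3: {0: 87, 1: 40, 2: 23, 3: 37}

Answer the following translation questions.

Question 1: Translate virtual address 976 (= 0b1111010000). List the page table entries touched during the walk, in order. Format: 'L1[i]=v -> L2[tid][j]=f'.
vaddr = 976 = 0b1111010000
Split: l1_idx=7, l2_idx=2, offset=16

Answer: L1[7]=3 -> L2[3][2]=23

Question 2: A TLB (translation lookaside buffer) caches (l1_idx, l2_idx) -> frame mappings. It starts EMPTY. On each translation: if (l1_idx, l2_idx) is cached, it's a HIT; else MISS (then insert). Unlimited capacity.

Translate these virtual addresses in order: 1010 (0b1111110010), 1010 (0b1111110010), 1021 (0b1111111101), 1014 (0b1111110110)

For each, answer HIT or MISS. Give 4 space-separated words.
vaddr=1010: (7,3) not in TLB -> MISS, insert
vaddr=1010: (7,3) in TLB -> HIT
vaddr=1021: (7,3) in TLB -> HIT
vaddr=1014: (7,3) in TLB -> HIT

Answer: MISS HIT HIT HIT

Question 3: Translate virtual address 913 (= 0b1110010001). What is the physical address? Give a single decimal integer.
Answer: 2801

Derivation:
vaddr = 913 = 0b1110010001
Split: l1_idx=7, l2_idx=0, offset=17
L1[7] = 3
L2[3][0] = 87
paddr = 87 * 32 + 17 = 2801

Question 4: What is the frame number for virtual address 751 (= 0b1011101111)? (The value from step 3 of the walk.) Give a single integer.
vaddr = 751: l1_idx=5, l2_idx=3
L1[5] = 1; L2[1][3] = 73

Answer: 73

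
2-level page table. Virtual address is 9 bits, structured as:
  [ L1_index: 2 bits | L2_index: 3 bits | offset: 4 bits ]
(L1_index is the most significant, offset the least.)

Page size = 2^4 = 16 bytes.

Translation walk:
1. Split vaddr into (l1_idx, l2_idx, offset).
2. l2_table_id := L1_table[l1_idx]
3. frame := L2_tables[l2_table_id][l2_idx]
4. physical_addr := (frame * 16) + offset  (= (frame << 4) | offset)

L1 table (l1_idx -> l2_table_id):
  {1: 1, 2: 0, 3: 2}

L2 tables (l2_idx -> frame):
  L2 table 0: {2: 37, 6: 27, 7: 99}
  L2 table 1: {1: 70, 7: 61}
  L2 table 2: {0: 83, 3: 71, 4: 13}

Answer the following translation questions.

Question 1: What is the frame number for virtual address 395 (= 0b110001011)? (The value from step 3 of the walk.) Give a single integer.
Answer: 83

Derivation:
vaddr = 395: l1_idx=3, l2_idx=0
L1[3] = 2; L2[2][0] = 83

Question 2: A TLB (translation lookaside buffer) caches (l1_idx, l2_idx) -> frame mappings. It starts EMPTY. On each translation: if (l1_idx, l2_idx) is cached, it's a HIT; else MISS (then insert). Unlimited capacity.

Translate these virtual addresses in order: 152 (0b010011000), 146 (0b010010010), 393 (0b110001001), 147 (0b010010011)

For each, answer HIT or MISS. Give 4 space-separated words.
Answer: MISS HIT MISS HIT

Derivation:
vaddr=152: (1,1) not in TLB -> MISS, insert
vaddr=146: (1,1) in TLB -> HIT
vaddr=393: (3,0) not in TLB -> MISS, insert
vaddr=147: (1,1) in TLB -> HIT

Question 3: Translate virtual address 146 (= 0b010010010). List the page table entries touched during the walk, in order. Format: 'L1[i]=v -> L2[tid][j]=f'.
Answer: L1[1]=1 -> L2[1][1]=70

Derivation:
vaddr = 146 = 0b010010010
Split: l1_idx=1, l2_idx=1, offset=2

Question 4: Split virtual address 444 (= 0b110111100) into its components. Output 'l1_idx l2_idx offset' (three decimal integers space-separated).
vaddr = 444 = 0b110111100
  top 2 bits -> l1_idx = 3
  next 3 bits -> l2_idx = 3
  bottom 4 bits -> offset = 12

Answer: 3 3 12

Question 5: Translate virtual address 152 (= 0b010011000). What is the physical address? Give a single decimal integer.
vaddr = 152 = 0b010011000
Split: l1_idx=1, l2_idx=1, offset=8
L1[1] = 1
L2[1][1] = 70
paddr = 70 * 16 + 8 = 1128

Answer: 1128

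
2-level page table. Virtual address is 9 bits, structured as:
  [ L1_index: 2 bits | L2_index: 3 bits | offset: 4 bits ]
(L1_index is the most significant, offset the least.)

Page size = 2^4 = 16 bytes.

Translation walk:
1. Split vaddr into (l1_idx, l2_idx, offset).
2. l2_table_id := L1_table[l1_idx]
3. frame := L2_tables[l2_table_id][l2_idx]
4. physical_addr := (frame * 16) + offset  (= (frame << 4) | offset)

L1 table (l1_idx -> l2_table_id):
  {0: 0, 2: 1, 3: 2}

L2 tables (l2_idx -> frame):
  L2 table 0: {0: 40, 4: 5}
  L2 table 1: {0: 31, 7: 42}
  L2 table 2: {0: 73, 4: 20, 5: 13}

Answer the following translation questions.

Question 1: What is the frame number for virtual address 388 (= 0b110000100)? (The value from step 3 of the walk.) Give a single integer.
vaddr = 388: l1_idx=3, l2_idx=0
L1[3] = 2; L2[2][0] = 73

Answer: 73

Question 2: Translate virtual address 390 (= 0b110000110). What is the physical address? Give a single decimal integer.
Answer: 1174

Derivation:
vaddr = 390 = 0b110000110
Split: l1_idx=3, l2_idx=0, offset=6
L1[3] = 2
L2[2][0] = 73
paddr = 73 * 16 + 6 = 1174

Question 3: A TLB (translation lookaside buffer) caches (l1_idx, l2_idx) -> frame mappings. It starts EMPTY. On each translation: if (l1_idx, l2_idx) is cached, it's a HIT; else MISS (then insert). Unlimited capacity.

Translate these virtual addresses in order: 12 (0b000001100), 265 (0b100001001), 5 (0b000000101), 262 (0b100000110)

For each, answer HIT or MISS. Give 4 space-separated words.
vaddr=12: (0,0) not in TLB -> MISS, insert
vaddr=265: (2,0) not in TLB -> MISS, insert
vaddr=5: (0,0) in TLB -> HIT
vaddr=262: (2,0) in TLB -> HIT

Answer: MISS MISS HIT HIT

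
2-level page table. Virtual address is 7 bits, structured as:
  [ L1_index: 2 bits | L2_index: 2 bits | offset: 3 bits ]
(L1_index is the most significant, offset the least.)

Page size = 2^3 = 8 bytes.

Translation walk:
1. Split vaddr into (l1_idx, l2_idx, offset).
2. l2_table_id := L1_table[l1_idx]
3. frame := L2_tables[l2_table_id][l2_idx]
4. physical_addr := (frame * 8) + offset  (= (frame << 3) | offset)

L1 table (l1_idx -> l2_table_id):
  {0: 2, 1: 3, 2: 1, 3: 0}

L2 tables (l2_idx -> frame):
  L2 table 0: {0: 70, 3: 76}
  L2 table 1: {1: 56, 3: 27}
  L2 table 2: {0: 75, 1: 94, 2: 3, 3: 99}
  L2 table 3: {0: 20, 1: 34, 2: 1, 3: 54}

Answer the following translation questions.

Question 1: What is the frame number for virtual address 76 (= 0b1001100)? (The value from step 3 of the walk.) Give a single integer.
vaddr = 76: l1_idx=2, l2_idx=1
L1[2] = 1; L2[1][1] = 56

Answer: 56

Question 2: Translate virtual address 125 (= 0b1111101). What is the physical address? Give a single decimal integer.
Answer: 613

Derivation:
vaddr = 125 = 0b1111101
Split: l1_idx=3, l2_idx=3, offset=5
L1[3] = 0
L2[0][3] = 76
paddr = 76 * 8 + 5 = 613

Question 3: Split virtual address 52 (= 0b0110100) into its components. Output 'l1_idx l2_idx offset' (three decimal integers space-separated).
vaddr = 52 = 0b0110100
  top 2 bits -> l1_idx = 1
  next 2 bits -> l2_idx = 2
  bottom 3 bits -> offset = 4

Answer: 1 2 4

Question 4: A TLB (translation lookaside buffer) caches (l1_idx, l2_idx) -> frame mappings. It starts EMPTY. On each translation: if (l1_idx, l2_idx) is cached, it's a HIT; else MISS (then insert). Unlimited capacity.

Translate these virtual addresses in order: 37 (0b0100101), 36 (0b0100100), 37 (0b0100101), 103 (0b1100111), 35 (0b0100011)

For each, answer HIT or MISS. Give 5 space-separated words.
Answer: MISS HIT HIT MISS HIT

Derivation:
vaddr=37: (1,0) not in TLB -> MISS, insert
vaddr=36: (1,0) in TLB -> HIT
vaddr=37: (1,0) in TLB -> HIT
vaddr=103: (3,0) not in TLB -> MISS, insert
vaddr=35: (1,0) in TLB -> HIT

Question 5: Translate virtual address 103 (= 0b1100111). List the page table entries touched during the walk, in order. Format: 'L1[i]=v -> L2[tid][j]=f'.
vaddr = 103 = 0b1100111
Split: l1_idx=3, l2_idx=0, offset=7

Answer: L1[3]=0 -> L2[0][0]=70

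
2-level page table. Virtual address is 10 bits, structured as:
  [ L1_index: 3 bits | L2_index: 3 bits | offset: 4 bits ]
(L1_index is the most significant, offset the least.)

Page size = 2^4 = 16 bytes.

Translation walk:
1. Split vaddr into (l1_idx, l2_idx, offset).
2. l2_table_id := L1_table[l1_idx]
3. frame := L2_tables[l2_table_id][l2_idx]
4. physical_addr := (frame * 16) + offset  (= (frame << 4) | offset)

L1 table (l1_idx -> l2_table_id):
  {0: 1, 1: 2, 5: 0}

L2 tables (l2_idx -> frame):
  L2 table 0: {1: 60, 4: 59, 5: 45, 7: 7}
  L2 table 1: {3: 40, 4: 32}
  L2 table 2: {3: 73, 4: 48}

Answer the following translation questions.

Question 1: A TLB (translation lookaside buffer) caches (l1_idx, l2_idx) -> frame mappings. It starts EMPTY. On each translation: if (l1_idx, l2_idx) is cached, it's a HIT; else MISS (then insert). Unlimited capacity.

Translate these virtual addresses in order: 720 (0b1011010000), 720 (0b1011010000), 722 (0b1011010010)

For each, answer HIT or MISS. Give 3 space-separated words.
vaddr=720: (5,5) not in TLB -> MISS, insert
vaddr=720: (5,5) in TLB -> HIT
vaddr=722: (5,5) in TLB -> HIT

Answer: MISS HIT HIT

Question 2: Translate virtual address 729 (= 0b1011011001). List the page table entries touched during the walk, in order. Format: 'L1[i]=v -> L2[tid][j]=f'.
vaddr = 729 = 0b1011011001
Split: l1_idx=5, l2_idx=5, offset=9

Answer: L1[5]=0 -> L2[0][5]=45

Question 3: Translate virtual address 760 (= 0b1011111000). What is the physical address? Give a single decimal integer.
vaddr = 760 = 0b1011111000
Split: l1_idx=5, l2_idx=7, offset=8
L1[5] = 0
L2[0][7] = 7
paddr = 7 * 16 + 8 = 120

Answer: 120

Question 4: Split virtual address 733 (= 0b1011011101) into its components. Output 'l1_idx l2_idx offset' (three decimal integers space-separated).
vaddr = 733 = 0b1011011101
  top 3 bits -> l1_idx = 5
  next 3 bits -> l2_idx = 5
  bottom 4 bits -> offset = 13

Answer: 5 5 13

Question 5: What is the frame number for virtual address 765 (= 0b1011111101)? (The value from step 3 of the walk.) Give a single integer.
vaddr = 765: l1_idx=5, l2_idx=7
L1[5] = 0; L2[0][7] = 7

Answer: 7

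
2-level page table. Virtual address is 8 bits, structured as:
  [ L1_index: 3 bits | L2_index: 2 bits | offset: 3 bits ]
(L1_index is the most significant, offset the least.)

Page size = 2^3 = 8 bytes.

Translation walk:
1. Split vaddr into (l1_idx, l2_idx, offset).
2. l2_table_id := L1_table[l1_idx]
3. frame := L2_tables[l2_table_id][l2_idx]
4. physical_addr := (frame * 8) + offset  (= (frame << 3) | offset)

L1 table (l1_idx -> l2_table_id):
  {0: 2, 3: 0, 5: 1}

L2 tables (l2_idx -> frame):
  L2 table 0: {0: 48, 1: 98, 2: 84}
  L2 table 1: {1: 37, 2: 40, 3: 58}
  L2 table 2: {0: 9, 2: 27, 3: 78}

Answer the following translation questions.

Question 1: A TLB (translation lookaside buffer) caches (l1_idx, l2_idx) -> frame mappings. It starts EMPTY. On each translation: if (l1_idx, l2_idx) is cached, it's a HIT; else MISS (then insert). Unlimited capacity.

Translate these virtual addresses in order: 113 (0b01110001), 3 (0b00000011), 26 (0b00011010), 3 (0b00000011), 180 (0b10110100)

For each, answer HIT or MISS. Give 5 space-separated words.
Answer: MISS MISS MISS HIT MISS

Derivation:
vaddr=113: (3,2) not in TLB -> MISS, insert
vaddr=3: (0,0) not in TLB -> MISS, insert
vaddr=26: (0,3) not in TLB -> MISS, insert
vaddr=3: (0,0) in TLB -> HIT
vaddr=180: (5,2) not in TLB -> MISS, insert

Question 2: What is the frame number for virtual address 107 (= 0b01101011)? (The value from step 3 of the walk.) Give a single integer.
Answer: 98

Derivation:
vaddr = 107: l1_idx=3, l2_idx=1
L1[3] = 0; L2[0][1] = 98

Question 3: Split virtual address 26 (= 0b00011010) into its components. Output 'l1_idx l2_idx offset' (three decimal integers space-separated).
Answer: 0 3 2

Derivation:
vaddr = 26 = 0b00011010
  top 3 bits -> l1_idx = 0
  next 2 bits -> l2_idx = 3
  bottom 3 bits -> offset = 2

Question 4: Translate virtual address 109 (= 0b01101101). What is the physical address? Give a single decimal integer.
vaddr = 109 = 0b01101101
Split: l1_idx=3, l2_idx=1, offset=5
L1[3] = 0
L2[0][1] = 98
paddr = 98 * 8 + 5 = 789

Answer: 789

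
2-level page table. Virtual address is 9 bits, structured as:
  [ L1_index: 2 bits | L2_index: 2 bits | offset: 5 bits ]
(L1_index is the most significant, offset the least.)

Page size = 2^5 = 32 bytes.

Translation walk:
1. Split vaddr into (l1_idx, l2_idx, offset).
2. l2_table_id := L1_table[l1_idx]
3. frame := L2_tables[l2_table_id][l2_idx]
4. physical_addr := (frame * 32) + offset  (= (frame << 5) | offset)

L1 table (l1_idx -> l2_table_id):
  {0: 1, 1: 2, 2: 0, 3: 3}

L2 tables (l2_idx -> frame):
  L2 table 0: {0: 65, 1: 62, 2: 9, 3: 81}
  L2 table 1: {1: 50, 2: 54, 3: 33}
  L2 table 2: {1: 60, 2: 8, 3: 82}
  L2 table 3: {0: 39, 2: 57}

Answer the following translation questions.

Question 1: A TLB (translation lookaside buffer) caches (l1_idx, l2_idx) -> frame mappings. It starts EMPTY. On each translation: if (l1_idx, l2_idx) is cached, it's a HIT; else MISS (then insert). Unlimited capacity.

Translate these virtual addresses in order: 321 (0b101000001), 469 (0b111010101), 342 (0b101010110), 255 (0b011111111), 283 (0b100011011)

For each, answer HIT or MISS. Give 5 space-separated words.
Answer: MISS MISS HIT MISS MISS

Derivation:
vaddr=321: (2,2) not in TLB -> MISS, insert
vaddr=469: (3,2) not in TLB -> MISS, insert
vaddr=342: (2,2) in TLB -> HIT
vaddr=255: (1,3) not in TLB -> MISS, insert
vaddr=283: (2,0) not in TLB -> MISS, insert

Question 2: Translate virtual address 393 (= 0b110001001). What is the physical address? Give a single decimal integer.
vaddr = 393 = 0b110001001
Split: l1_idx=3, l2_idx=0, offset=9
L1[3] = 3
L2[3][0] = 39
paddr = 39 * 32 + 9 = 1257

Answer: 1257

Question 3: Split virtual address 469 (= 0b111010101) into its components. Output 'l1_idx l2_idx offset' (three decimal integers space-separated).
Answer: 3 2 21

Derivation:
vaddr = 469 = 0b111010101
  top 2 bits -> l1_idx = 3
  next 2 bits -> l2_idx = 2
  bottom 5 bits -> offset = 21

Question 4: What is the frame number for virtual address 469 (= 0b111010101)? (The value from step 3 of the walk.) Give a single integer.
Answer: 57

Derivation:
vaddr = 469: l1_idx=3, l2_idx=2
L1[3] = 3; L2[3][2] = 57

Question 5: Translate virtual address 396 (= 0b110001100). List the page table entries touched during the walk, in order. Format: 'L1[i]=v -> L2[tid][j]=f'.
vaddr = 396 = 0b110001100
Split: l1_idx=3, l2_idx=0, offset=12

Answer: L1[3]=3 -> L2[3][0]=39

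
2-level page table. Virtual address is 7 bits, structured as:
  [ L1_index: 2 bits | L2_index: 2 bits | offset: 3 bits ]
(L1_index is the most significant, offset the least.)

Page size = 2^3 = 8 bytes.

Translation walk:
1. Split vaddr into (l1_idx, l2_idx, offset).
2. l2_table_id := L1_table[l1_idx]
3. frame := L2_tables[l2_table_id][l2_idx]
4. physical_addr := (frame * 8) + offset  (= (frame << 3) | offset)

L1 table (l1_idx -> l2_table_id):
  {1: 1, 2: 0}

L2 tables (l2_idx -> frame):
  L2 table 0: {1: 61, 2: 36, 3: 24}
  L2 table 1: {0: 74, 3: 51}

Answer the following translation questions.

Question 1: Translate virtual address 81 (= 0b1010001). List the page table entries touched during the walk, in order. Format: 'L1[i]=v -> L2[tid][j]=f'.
vaddr = 81 = 0b1010001
Split: l1_idx=2, l2_idx=2, offset=1

Answer: L1[2]=0 -> L2[0][2]=36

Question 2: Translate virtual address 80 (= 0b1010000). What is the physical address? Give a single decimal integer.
vaddr = 80 = 0b1010000
Split: l1_idx=2, l2_idx=2, offset=0
L1[2] = 0
L2[0][2] = 36
paddr = 36 * 8 + 0 = 288

Answer: 288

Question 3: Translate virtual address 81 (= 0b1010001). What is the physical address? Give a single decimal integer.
vaddr = 81 = 0b1010001
Split: l1_idx=2, l2_idx=2, offset=1
L1[2] = 0
L2[0][2] = 36
paddr = 36 * 8 + 1 = 289

Answer: 289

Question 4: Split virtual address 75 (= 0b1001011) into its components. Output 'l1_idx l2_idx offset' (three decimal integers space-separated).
vaddr = 75 = 0b1001011
  top 2 bits -> l1_idx = 2
  next 2 bits -> l2_idx = 1
  bottom 3 bits -> offset = 3

Answer: 2 1 3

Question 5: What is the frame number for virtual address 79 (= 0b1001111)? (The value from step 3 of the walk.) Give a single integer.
Answer: 61

Derivation:
vaddr = 79: l1_idx=2, l2_idx=1
L1[2] = 0; L2[0][1] = 61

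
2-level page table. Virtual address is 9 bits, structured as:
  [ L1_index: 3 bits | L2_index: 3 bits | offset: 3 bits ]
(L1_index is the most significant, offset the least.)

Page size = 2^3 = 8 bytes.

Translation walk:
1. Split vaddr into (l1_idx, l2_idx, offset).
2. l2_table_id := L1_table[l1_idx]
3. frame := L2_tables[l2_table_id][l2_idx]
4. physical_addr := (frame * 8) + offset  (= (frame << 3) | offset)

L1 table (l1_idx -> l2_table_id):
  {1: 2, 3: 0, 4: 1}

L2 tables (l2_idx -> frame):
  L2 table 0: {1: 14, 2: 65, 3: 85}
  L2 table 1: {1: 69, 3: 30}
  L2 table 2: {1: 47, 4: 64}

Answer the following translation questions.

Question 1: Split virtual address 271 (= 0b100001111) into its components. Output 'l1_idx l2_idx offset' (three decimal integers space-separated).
Answer: 4 1 7

Derivation:
vaddr = 271 = 0b100001111
  top 3 bits -> l1_idx = 4
  next 3 bits -> l2_idx = 1
  bottom 3 bits -> offset = 7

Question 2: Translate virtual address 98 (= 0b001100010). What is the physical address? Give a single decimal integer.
vaddr = 98 = 0b001100010
Split: l1_idx=1, l2_idx=4, offset=2
L1[1] = 2
L2[2][4] = 64
paddr = 64 * 8 + 2 = 514

Answer: 514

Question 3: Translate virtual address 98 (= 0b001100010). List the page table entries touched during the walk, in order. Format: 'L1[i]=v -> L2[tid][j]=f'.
Answer: L1[1]=2 -> L2[2][4]=64

Derivation:
vaddr = 98 = 0b001100010
Split: l1_idx=1, l2_idx=4, offset=2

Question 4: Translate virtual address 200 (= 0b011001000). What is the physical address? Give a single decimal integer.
Answer: 112

Derivation:
vaddr = 200 = 0b011001000
Split: l1_idx=3, l2_idx=1, offset=0
L1[3] = 0
L2[0][1] = 14
paddr = 14 * 8 + 0 = 112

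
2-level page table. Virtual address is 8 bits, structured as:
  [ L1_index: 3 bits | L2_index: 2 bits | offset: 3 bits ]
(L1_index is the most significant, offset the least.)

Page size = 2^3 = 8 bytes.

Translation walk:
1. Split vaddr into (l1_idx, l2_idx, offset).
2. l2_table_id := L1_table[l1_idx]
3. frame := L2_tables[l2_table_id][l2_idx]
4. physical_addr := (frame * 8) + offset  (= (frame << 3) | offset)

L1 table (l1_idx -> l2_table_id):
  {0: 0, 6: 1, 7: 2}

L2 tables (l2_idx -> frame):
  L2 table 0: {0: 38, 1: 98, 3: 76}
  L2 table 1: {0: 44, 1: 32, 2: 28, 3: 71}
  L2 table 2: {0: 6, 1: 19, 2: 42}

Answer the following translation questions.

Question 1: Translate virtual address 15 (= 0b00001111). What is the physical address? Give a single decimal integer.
vaddr = 15 = 0b00001111
Split: l1_idx=0, l2_idx=1, offset=7
L1[0] = 0
L2[0][1] = 98
paddr = 98 * 8 + 7 = 791

Answer: 791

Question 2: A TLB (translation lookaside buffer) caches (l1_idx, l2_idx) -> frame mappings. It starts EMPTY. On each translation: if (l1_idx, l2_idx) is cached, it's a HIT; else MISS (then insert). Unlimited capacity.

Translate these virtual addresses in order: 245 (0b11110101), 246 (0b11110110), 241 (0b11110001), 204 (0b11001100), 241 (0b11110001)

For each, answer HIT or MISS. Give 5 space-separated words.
vaddr=245: (7,2) not in TLB -> MISS, insert
vaddr=246: (7,2) in TLB -> HIT
vaddr=241: (7,2) in TLB -> HIT
vaddr=204: (6,1) not in TLB -> MISS, insert
vaddr=241: (7,2) in TLB -> HIT

Answer: MISS HIT HIT MISS HIT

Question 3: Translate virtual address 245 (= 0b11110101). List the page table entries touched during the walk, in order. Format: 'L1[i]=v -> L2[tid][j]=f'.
Answer: L1[7]=2 -> L2[2][2]=42

Derivation:
vaddr = 245 = 0b11110101
Split: l1_idx=7, l2_idx=2, offset=5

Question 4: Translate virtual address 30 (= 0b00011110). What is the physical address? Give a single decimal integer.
Answer: 614

Derivation:
vaddr = 30 = 0b00011110
Split: l1_idx=0, l2_idx=3, offset=6
L1[0] = 0
L2[0][3] = 76
paddr = 76 * 8 + 6 = 614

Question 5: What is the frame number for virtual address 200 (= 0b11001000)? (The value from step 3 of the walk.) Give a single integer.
vaddr = 200: l1_idx=6, l2_idx=1
L1[6] = 1; L2[1][1] = 32

Answer: 32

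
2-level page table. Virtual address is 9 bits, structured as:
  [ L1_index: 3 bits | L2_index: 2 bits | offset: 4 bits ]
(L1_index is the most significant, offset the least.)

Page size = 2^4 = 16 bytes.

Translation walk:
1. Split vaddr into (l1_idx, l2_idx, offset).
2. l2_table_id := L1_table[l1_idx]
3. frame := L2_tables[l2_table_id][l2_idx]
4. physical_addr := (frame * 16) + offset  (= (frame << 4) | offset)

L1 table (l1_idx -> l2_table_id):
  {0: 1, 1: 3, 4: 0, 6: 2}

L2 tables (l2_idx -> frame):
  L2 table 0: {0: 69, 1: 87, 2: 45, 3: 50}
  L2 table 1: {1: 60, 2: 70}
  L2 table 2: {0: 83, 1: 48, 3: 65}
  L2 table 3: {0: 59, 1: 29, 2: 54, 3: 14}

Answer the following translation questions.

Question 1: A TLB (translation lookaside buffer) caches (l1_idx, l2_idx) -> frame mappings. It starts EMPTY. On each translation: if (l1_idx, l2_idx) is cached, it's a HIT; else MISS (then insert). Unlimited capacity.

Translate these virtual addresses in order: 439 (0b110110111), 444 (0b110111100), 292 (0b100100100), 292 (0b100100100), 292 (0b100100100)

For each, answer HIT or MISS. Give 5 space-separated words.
Answer: MISS HIT MISS HIT HIT

Derivation:
vaddr=439: (6,3) not in TLB -> MISS, insert
vaddr=444: (6,3) in TLB -> HIT
vaddr=292: (4,2) not in TLB -> MISS, insert
vaddr=292: (4,2) in TLB -> HIT
vaddr=292: (4,2) in TLB -> HIT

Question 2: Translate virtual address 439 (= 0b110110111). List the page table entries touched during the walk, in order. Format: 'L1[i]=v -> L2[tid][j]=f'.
Answer: L1[6]=2 -> L2[2][3]=65

Derivation:
vaddr = 439 = 0b110110111
Split: l1_idx=6, l2_idx=3, offset=7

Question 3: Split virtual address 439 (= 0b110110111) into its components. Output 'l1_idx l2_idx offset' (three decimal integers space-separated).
Answer: 6 3 7

Derivation:
vaddr = 439 = 0b110110111
  top 3 bits -> l1_idx = 6
  next 2 bits -> l2_idx = 3
  bottom 4 bits -> offset = 7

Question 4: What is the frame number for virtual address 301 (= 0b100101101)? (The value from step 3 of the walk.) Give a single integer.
vaddr = 301: l1_idx=4, l2_idx=2
L1[4] = 0; L2[0][2] = 45

Answer: 45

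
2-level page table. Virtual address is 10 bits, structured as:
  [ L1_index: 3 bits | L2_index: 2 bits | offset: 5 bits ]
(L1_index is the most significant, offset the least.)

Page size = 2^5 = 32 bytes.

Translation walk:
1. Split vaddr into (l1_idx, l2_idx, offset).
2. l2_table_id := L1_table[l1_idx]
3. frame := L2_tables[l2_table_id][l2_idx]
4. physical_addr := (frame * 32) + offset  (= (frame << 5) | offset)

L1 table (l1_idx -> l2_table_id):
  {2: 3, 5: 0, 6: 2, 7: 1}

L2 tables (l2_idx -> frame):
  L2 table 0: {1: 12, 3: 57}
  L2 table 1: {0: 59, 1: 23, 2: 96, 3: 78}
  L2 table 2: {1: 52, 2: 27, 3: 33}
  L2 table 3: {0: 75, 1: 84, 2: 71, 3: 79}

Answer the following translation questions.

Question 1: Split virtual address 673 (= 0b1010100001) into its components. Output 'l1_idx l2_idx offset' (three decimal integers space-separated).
Answer: 5 1 1

Derivation:
vaddr = 673 = 0b1010100001
  top 3 bits -> l1_idx = 5
  next 2 bits -> l2_idx = 1
  bottom 5 bits -> offset = 1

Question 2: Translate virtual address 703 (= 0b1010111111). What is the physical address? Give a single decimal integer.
vaddr = 703 = 0b1010111111
Split: l1_idx=5, l2_idx=1, offset=31
L1[5] = 0
L2[0][1] = 12
paddr = 12 * 32 + 31 = 415

Answer: 415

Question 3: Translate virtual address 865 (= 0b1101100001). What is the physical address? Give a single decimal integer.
Answer: 1057

Derivation:
vaddr = 865 = 0b1101100001
Split: l1_idx=6, l2_idx=3, offset=1
L1[6] = 2
L2[2][3] = 33
paddr = 33 * 32 + 1 = 1057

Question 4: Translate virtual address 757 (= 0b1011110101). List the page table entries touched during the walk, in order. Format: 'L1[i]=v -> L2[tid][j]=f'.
vaddr = 757 = 0b1011110101
Split: l1_idx=5, l2_idx=3, offset=21

Answer: L1[5]=0 -> L2[0][3]=57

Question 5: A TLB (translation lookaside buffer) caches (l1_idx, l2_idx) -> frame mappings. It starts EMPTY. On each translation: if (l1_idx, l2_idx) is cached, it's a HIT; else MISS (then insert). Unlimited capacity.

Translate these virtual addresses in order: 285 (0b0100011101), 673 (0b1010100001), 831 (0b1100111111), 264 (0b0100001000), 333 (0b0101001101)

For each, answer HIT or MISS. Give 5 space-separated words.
Answer: MISS MISS MISS HIT MISS

Derivation:
vaddr=285: (2,0) not in TLB -> MISS, insert
vaddr=673: (5,1) not in TLB -> MISS, insert
vaddr=831: (6,1) not in TLB -> MISS, insert
vaddr=264: (2,0) in TLB -> HIT
vaddr=333: (2,2) not in TLB -> MISS, insert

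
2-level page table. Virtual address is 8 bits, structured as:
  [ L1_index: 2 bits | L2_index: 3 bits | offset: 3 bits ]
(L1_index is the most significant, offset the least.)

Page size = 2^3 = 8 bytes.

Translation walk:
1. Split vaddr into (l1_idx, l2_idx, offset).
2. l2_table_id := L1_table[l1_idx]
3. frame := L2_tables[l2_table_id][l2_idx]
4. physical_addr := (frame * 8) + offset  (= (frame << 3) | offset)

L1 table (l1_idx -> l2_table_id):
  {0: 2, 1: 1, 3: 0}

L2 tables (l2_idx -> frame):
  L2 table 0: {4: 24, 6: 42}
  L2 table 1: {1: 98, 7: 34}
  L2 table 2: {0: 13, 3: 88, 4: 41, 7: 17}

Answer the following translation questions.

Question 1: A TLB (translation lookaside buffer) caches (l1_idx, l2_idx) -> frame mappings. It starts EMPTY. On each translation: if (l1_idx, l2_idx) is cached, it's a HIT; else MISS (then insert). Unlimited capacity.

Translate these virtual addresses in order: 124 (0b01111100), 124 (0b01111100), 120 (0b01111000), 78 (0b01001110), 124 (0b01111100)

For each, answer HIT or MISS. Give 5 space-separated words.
Answer: MISS HIT HIT MISS HIT

Derivation:
vaddr=124: (1,7) not in TLB -> MISS, insert
vaddr=124: (1,7) in TLB -> HIT
vaddr=120: (1,7) in TLB -> HIT
vaddr=78: (1,1) not in TLB -> MISS, insert
vaddr=124: (1,7) in TLB -> HIT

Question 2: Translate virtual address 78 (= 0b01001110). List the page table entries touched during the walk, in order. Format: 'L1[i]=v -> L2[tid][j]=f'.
Answer: L1[1]=1 -> L2[1][1]=98

Derivation:
vaddr = 78 = 0b01001110
Split: l1_idx=1, l2_idx=1, offset=6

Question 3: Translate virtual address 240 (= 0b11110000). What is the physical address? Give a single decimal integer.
Answer: 336

Derivation:
vaddr = 240 = 0b11110000
Split: l1_idx=3, l2_idx=6, offset=0
L1[3] = 0
L2[0][6] = 42
paddr = 42 * 8 + 0 = 336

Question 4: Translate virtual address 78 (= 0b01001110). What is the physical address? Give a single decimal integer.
Answer: 790

Derivation:
vaddr = 78 = 0b01001110
Split: l1_idx=1, l2_idx=1, offset=6
L1[1] = 1
L2[1][1] = 98
paddr = 98 * 8 + 6 = 790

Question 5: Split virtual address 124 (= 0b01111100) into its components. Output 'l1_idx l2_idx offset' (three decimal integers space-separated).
vaddr = 124 = 0b01111100
  top 2 bits -> l1_idx = 1
  next 3 bits -> l2_idx = 7
  bottom 3 bits -> offset = 4

Answer: 1 7 4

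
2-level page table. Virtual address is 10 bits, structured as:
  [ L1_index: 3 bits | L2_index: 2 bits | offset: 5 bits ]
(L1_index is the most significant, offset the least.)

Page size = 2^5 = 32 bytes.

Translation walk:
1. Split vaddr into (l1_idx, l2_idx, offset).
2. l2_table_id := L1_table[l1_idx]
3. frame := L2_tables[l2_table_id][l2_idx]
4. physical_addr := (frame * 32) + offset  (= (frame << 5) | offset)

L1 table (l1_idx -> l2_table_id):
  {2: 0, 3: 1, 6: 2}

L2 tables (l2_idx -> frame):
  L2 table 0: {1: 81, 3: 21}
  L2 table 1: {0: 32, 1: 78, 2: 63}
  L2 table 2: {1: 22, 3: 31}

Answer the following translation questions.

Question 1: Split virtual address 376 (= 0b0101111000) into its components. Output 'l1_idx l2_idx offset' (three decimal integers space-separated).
vaddr = 376 = 0b0101111000
  top 3 bits -> l1_idx = 2
  next 2 bits -> l2_idx = 3
  bottom 5 bits -> offset = 24

Answer: 2 3 24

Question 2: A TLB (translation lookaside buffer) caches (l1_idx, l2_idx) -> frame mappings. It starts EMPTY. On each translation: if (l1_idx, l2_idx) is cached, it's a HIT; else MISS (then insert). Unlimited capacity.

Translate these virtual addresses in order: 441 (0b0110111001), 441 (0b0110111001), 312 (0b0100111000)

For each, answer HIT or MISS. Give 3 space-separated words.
Answer: MISS HIT MISS

Derivation:
vaddr=441: (3,1) not in TLB -> MISS, insert
vaddr=441: (3,1) in TLB -> HIT
vaddr=312: (2,1) not in TLB -> MISS, insert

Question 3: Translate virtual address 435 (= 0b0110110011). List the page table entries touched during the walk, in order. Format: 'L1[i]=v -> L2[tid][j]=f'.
Answer: L1[3]=1 -> L2[1][1]=78

Derivation:
vaddr = 435 = 0b0110110011
Split: l1_idx=3, l2_idx=1, offset=19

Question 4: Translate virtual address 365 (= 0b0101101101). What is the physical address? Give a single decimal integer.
Answer: 685

Derivation:
vaddr = 365 = 0b0101101101
Split: l1_idx=2, l2_idx=3, offset=13
L1[2] = 0
L2[0][3] = 21
paddr = 21 * 32 + 13 = 685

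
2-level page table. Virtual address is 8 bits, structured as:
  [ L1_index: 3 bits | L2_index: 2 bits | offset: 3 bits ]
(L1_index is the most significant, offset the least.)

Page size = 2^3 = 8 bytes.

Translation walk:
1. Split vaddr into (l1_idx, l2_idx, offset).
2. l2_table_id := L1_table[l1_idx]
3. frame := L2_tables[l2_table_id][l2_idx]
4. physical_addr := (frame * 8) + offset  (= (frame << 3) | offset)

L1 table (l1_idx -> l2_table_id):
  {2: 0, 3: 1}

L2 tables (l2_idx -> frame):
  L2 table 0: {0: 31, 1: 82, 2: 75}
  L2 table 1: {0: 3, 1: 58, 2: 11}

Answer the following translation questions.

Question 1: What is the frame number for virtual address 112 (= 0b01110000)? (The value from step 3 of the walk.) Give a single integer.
Answer: 11

Derivation:
vaddr = 112: l1_idx=3, l2_idx=2
L1[3] = 1; L2[1][2] = 11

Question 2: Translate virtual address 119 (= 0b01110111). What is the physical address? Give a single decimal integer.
vaddr = 119 = 0b01110111
Split: l1_idx=3, l2_idx=2, offset=7
L1[3] = 1
L2[1][2] = 11
paddr = 11 * 8 + 7 = 95

Answer: 95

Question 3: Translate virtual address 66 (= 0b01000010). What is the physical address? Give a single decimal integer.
Answer: 250

Derivation:
vaddr = 66 = 0b01000010
Split: l1_idx=2, l2_idx=0, offset=2
L1[2] = 0
L2[0][0] = 31
paddr = 31 * 8 + 2 = 250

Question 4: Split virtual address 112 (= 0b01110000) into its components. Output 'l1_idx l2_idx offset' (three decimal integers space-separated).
Answer: 3 2 0

Derivation:
vaddr = 112 = 0b01110000
  top 3 bits -> l1_idx = 3
  next 2 bits -> l2_idx = 2
  bottom 3 bits -> offset = 0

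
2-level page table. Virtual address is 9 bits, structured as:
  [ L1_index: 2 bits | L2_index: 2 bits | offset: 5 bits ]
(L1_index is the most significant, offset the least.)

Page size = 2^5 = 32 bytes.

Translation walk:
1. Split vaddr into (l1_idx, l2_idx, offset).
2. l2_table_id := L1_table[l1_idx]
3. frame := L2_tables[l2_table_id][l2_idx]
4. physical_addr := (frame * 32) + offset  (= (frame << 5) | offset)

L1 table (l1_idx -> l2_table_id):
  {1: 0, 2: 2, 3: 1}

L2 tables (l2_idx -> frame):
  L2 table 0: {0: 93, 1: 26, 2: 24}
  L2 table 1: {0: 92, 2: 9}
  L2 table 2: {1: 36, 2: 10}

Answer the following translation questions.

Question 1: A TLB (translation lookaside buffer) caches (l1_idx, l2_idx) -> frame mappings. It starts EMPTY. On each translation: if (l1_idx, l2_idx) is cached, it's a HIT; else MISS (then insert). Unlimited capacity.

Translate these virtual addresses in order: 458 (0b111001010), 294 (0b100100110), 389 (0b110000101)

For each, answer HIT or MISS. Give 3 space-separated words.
vaddr=458: (3,2) not in TLB -> MISS, insert
vaddr=294: (2,1) not in TLB -> MISS, insert
vaddr=389: (3,0) not in TLB -> MISS, insert

Answer: MISS MISS MISS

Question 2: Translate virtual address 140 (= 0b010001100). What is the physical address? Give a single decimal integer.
Answer: 2988

Derivation:
vaddr = 140 = 0b010001100
Split: l1_idx=1, l2_idx=0, offset=12
L1[1] = 0
L2[0][0] = 93
paddr = 93 * 32 + 12 = 2988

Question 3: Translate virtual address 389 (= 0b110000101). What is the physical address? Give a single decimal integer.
Answer: 2949

Derivation:
vaddr = 389 = 0b110000101
Split: l1_idx=3, l2_idx=0, offset=5
L1[3] = 1
L2[1][0] = 92
paddr = 92 * 32 + 5 = 2949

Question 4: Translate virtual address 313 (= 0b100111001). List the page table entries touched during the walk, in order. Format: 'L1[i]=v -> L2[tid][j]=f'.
vaddr = 313 = 0b100111001
Split: l1_idx=2, l2_idx=1, offset=25

Answer: L1[2]=2 -> L2[2][1]=36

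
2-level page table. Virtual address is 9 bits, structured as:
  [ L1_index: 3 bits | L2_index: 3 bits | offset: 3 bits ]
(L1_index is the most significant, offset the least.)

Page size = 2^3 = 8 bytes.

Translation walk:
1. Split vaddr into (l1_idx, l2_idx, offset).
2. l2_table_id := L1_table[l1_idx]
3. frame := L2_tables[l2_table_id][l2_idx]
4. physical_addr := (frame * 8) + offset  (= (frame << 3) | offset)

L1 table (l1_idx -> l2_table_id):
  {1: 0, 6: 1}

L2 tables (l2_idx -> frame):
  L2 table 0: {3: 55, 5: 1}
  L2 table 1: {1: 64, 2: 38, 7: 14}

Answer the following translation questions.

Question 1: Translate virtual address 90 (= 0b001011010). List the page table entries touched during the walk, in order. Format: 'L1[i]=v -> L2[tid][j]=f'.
vaddr = 90 = 0b001011010
Split: l1_idx=1, l2_idx=3, offset=2

Answer: L1[1]=0 -> L2[0][3]=55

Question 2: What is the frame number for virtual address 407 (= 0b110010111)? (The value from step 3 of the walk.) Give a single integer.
vaddr = 407: l1_idx=6, l2_idx=2
L1[6] = 1; L2[1][2] = 38

Answer: 38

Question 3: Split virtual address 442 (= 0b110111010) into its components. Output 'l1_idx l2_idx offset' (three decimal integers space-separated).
vaddr = 442 = 0b110111010
  top 3 bits -> l1_idx = 6
  next 3 bits -> l2_idx = 7
  bottom 3 bits -> offset = 2

Answer: 6 7 2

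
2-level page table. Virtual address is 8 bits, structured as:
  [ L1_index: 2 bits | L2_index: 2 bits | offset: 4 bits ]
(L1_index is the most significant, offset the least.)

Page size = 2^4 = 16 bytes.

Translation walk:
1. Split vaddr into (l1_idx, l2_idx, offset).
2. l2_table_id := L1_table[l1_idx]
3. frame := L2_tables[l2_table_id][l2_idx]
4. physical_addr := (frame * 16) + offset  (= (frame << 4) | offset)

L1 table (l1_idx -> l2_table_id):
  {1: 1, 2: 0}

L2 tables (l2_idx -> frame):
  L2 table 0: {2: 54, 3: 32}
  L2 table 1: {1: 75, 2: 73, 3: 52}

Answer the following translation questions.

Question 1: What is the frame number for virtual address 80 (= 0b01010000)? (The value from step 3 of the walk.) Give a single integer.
vaddr = 80: l1_idx=1, l2_idx=1
L1[1] = 1; L2[1][1] = 75

Answer: 75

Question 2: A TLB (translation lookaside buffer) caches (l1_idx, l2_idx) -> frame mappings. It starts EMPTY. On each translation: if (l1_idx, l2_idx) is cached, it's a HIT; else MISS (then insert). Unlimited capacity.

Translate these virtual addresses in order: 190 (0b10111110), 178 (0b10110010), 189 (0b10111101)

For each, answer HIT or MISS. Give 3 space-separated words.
Answer: MISS HIT HIT

Derivation:
vaddr=190: (2,3) not in TLB -> MISS, insert
vaddr=178: (2,3) in TLB -> HIT
vaddr=189: (2,3) in TLB -> HIT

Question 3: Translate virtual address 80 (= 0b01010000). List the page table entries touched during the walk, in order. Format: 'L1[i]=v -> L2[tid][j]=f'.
Answer: L1[1]=1 -> L2[1][1]=75

Derivation:
vaddr = 80 = 0b01010000
Split: l1_idx=1, l2_idx=1, offset=0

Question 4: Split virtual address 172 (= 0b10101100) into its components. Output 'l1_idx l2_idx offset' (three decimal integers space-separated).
Answer: 2 2 12

Derivation:
vaddr = 172 = 0b10101100
  top 2 bits -> l1_idx = 2
  next 2 bits -> l2_idx = 2
  bottom 4 bits -> offset = 12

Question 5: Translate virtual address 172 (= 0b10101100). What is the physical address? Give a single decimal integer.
Answer: 876

Derivation:
vaddr = 172 = 0b10101100
Split: l1_idx=2, l2_idx=2, offset=12
L1[2] = 0
L2[0][2] = 54
paddr = 54 * 16 + 12 = 876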